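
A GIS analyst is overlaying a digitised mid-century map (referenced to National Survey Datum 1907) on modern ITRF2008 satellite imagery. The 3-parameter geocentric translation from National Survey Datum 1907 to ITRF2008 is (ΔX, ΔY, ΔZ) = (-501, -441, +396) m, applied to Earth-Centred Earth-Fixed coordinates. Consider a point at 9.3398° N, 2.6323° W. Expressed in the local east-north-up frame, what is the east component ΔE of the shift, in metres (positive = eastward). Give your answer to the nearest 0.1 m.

The local east axis at (φ, λ) is (−sin λ, cos λ, 0), so ΔE = −sin(-2.6323°)·(-501) + cos(-2.6323°)·(-441) = -463.54 m.

ΔE = -463.5 m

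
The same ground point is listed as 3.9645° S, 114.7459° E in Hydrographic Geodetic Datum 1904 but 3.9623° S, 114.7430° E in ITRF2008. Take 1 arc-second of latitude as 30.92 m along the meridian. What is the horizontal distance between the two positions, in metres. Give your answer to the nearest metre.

405 m

Δφ = -3.9623° − -3.9645° = +0.0022°; Δλ = 114.7430° − 114.7459° = -0.0029°.
1° of latitude = 3600 × 30.92 = 111312 m.
ΔN = Δφ × 111312 = 244.9 m; ΔE = Δλ × 111312 × cos(-3.9645°) = -0.0029 × 111312 × 0.997607 = -322.0 m.
Distance = √(ΔE² + ΔN²) = √((-322.0)² + 244.9²) = 404.6 m.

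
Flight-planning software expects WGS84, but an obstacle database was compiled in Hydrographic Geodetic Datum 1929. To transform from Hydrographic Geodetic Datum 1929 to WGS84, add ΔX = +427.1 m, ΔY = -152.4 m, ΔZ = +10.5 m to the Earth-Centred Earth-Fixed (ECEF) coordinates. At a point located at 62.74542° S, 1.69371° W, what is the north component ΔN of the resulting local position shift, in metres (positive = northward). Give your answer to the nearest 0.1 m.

The local north axis is (−sin φ cos λ, −sin φ sin λ, cos φ), giving ΔN = 379.518 + 4.004 + 4.808 = 388.33 m.

ΔN = 388.3 m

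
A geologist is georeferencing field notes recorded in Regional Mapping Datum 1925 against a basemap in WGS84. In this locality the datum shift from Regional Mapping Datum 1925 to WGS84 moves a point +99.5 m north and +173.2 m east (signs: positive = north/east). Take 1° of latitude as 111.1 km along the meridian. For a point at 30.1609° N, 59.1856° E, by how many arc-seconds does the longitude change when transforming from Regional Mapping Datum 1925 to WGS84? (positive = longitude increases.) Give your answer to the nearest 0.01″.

At latitude 30.1609°, cos φ = 0.864618.
1° of longitude at this latitude = 111.1 × cos φ = 96.06 km, so Δλ = 173.2 / 96059.0 = 0.0018031° = 6.491″.

Δλ = 6.49″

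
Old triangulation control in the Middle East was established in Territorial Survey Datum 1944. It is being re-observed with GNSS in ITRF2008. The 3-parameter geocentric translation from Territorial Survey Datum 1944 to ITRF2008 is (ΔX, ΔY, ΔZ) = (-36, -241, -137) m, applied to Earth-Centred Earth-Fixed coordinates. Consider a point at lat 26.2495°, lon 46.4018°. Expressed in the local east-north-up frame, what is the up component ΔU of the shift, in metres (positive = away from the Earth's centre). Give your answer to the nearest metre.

At φ = 26.2495°, λ = 46.4018°: sin φ = 0.442281, cos φ = 0.896877, sin λ = 0.724194, cos λ = 0.689597.
ΔU = cos φ cos λ·ΔX + cos φ sin λ·ΔY + sin φ·ΔZ = (0.896877)(0.689597)(-36) + (0.896877)(0.724194)(-241) + (0.442281)(-137) = -239.39 m.

ΔU = -239 m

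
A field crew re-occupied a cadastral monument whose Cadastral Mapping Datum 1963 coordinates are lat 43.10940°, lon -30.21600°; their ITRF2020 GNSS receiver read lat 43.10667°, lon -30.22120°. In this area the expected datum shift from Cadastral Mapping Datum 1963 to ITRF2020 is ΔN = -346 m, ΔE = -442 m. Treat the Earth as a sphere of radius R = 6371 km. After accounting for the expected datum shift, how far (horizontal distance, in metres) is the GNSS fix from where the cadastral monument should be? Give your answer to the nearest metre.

47 m

Observed coordinate differences: Δφ = -0.00273°, Δλ = -0.00520°.
Converting to metres (1° lat = 111195 m, cos φ = 0.730050): observed ΔN = -303.6 m, observed ΔE = -422.1 m.
Subtracting the expected shift leaves a residual of -303.6 − (-346) = 42.4 m north and -422.1 − (-442) = 19.9 m east.
Residual distance = √(42.4² + 19.9²) = 46.9 m.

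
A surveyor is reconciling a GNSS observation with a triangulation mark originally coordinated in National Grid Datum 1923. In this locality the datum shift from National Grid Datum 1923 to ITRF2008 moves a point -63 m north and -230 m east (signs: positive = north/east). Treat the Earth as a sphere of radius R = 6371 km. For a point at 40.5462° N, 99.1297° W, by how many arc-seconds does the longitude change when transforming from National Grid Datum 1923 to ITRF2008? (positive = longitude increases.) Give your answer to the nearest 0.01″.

At latitude 40.5462°, cos φ = 0.759882.
One radian of longitude at latitude φ spans R cos φ, so Δλ = ΔE / (R cos φ) = -230.0 / (6371000 × 0.759882) = -4.7509e-05 rad = -9.799″.

Δλ = -9.80″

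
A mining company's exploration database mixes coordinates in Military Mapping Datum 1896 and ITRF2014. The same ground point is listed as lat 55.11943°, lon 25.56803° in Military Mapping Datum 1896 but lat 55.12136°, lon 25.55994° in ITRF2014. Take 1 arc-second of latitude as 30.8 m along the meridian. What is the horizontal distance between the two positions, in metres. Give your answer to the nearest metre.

556 m

Δφ = 55.12136° − 55.11943° = +0.00193°; Δλ = 25.55994° − 25.56803° = -0.00809°.
1° of latitude = 3600 × 30.80 = 110880 m.
ΔN = Δφ × 110880 = 214.0 m; ΔE = Δλ × 110880 × cos(55.11943°) = -0.00809 × 110880 × 0.571868 = -513.0 m.
Distance = √(ΔE² + ΔN²) = √((-513.0)² + 214.0²) = 555.8 m.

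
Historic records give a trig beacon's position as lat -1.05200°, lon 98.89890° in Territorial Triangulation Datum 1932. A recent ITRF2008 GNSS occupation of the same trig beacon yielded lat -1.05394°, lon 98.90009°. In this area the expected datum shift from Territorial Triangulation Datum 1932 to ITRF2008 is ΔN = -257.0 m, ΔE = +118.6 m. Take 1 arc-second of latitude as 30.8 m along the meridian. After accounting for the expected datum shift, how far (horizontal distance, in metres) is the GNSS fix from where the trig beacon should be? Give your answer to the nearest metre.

44 m

Observed coordinate differences: Δφ = -0.00194°, Δλ = +0.00119°.
Converting to metres (1° lat = 110880 m, cos φ = 0.999831): observed ΔN = -215.1 m, observed ΔE = 131.9 m.
Subtracting the expected shift leaves a residual of -215.1 − (-257.0) = 41.9 m north and 131.9 − (118.6) = 13.3 m east.
Residual distance = √(41.9² + 13.3²) = 44.0 m.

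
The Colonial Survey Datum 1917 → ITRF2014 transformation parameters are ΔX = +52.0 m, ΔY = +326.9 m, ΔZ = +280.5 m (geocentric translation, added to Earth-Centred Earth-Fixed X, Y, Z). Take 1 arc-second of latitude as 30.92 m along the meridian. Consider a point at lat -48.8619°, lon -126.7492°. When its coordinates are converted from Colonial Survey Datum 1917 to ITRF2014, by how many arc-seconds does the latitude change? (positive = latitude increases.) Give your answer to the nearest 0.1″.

Δφ = -1.2″

sin φ = -0.753126, cos φ = 0.657876, sin λ = -0.801262, cos λ = -0.598313.
North component: ΔN = −sin φ cos λ·ΔX − sin φ sin λ·ΔY + cos φ·ΔZ = −(-0.753126)(-0.598313)(52.0) − (-0.753126)(-0.801262)(326.9) + (0.657876)(280.5) = -36.17 m.
1° of latitude spans 3600 × 30.92 = 111312 m, so Δφ = -36.17 / 111312 × 3600 = -1.170″.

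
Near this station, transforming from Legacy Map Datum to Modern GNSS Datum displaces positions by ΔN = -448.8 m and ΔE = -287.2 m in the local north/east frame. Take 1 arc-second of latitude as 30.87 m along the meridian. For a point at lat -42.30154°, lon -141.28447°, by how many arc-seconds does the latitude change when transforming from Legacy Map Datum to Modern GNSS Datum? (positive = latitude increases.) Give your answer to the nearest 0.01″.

Δφ = -14.54″

1″ of latitude = 30.87 m, so Δφ = -448.8 / 30.87 = -14.538″.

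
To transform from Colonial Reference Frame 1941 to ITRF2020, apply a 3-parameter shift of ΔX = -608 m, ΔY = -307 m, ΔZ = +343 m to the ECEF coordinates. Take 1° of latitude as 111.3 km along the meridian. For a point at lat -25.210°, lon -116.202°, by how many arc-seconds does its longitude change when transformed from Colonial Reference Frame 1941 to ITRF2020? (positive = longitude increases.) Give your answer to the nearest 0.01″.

Δλ = -14.66″

sin φ = -0.425937, cos φ = 0.904753, sin λ = -0.897243, cos λ = -0.441537.
East component: ΔE = −sin λ·ΔX + cos λ·ΔY = −(-0.897243)(-608) + (-0.441537)(-307) = -409.97 m.
1° of latitude spans 111300 m; at latitude φ, 1° of longitude spans that × cos φ = 100699.0 m, so Δλ = -409.97 / 100699.0 × 3600 = -14.657″.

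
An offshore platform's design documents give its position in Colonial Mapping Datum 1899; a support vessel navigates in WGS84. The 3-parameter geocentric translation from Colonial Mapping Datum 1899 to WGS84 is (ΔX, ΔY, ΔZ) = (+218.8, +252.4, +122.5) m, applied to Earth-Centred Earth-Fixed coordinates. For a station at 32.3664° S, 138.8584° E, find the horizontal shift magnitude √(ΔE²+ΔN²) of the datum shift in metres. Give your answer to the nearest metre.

At φ = -32.3664°, λ = 138.8584°: sin φ = -0.535332, cos φ = 0.844642, sin λ = 0.657922, cos λ = -0.753086.
ΔE = −sin λ·ΔX + cos λ·ΔY = −(0.657922)·(218.8) + (-0.753086)·(252.4) = -334.03 m.
ΔN = −sin φ cos λ·ΔX − sin φ sin λ·ΔY + cos φ·ΔZ = −(-0.535332)(-0.753086)(218.8) − (-0.535332)(0.657922)(252.4) + (0.844642)(122.5) = 104.16 m.
Horizontal magnitude = √(ΔE² + ΔN²) = √((-334.03)² + 104.16²) = 349.89 m.

350 m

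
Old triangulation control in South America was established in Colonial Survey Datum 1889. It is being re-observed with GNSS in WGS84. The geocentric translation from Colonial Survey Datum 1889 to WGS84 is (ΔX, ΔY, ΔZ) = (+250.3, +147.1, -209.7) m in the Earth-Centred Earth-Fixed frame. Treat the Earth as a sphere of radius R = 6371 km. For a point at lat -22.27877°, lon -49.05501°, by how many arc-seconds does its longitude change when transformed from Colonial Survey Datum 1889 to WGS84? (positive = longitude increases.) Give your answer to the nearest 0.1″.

Δλ = 10.0″

sin φ = -0.379113, cos φ = 0.925350, sin λ = -0.755339, cos λ = 0.655334.
East component: ΔE = −sin λ·ΔX + cos λ·ΔY = −(-0.755339)(250.3) + (0.655334)(147.1) = 285.46 m.
1° of latitude spans πR/180 = 111195 m; at latitude φ, 1° of longitude spans that × cos φ = 102894.3 m, so Δλ = 285.46 / 102894.3 × 3600 = 9.988″.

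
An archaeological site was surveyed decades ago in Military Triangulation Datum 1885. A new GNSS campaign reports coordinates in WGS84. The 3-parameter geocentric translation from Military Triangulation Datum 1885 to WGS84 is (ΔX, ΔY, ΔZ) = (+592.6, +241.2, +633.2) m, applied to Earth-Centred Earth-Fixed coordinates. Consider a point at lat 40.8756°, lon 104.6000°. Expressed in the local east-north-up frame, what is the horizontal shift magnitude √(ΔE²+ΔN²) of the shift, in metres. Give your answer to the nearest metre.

At φ = 40.8756°, λ = 104.6000°: sin φ = 0.654419, cos φ = 0.756132, sin λ = 0.967709, cos λ = -0.252069.
ΔE = −sin λ·ΔX + cos λ·ΔY = −(0.967709)·(592.6) + (-0.252069)·(241.2) = -634.26 m.
ΔN = −sin φ cos λ·ΔX − sin φ sin λ·ΔY + cos φ·ΔZ = −(0.654419)(-0.252069)(592.6) − (0.654419)(0.967709)(241.2) + (0.756132)(633.2) = 423.79 m.
Horizontal magnitude = √(ΔE² + ΔN²) = √((-634.26)² + 423.79²) = 762.82 m.

763 m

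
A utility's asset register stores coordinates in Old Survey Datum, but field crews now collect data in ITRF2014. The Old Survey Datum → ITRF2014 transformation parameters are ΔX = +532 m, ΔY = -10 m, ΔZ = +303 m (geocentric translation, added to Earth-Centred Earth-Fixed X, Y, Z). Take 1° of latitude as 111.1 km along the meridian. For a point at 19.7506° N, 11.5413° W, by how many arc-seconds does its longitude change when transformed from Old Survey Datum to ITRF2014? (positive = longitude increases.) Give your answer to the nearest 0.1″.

sin φ = 0.337927, cos φ = 0.941172, sin λ = -0.200074, cos λ = 0.979781.
East component: ΔE = −sin λ·ΔX + cos λ·ΔY = −(-0.200074)(532) + (0.979781)(-10) = 96.64 m.
1° of latitude spans 111100 m; at latitude φ, 1° of longitude spans that × cos φ = 104564.3 m, so Δλ = 96.64 / 104564.3 × 3600 = 3.327″.

Δλ = 3.3″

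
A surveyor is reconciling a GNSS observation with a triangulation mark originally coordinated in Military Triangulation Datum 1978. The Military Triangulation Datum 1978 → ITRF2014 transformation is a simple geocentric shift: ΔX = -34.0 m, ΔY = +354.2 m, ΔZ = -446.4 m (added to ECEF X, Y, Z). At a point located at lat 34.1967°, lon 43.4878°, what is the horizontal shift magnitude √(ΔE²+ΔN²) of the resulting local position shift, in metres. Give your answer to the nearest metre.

The local east axis at (φ, λ) is (−sin λ, cos λ, 0), so ΔE = −sin(43.4878°)·(-34.0) + cos(43.4878°)·354.2 = 280.38 m.
The local north axis is (−sin φ cos λ, −sin φ sin λ, cos φ), giving ΔN = 13.864 − 137.002 − 369.223 = -492.36 m.
Horizontal magnitude = √(ΔE² + ΔN²) = √(280.38² + (-492.36)²) = 566.60 m.

567 m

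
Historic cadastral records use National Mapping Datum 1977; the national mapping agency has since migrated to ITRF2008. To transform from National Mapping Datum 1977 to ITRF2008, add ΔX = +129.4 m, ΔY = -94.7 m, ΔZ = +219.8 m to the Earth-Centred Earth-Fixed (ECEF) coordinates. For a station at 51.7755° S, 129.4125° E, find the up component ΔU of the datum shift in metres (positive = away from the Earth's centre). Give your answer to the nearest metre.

ΔU = -269 m

At φ = -51.7755°, λ = 129.4125°: sin φ = -0.785592, cos φ = 0.618744, sin λ = 0.772595, cos λ = -0.634899.
ΔU = cos φ cos λ·ΔX + cos φ sin λ·ΔY + sin φ·ΔZ = (0.618744)(-0.634899)(129.4) + (0.618744)(0.772595)(-94.7) + (-0.785592)(219.8) = -268.78 m.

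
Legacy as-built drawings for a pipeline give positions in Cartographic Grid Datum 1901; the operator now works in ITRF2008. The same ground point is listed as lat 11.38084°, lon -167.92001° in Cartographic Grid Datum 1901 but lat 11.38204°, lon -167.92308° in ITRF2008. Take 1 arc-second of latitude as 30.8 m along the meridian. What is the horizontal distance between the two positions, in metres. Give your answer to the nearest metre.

359 m

Δφ = 11.38204° − 11.38084° = +0.00120°; Δλ = -167.92308° − -167.92001° = -0.00307°.
1° of latitude = 3600 × 30.80 = 110880 m.
ΔN = Δφ × 110880 = 133.1 m; ΔE = Δλ × 110880 × cos(11.38084°) = -0.00307 × 110880 × 0.980337 = -333.7 m.
Distance = √(ΔE² + ΔN²) = √((-333.7)² + 133.1²) = 359.3 m.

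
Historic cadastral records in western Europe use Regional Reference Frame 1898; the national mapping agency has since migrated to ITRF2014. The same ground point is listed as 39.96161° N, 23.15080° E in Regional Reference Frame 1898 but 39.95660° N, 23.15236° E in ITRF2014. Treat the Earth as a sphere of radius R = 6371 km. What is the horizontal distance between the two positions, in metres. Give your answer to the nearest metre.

573 m

Δφ = 39.95660° − 39.96161° = -0.00501°; Δλ = 23.15236° − 23.15080° = +0.00156°.
1° along a meridian = πR/180 = 111195 m.
ΔN = Δφ × 111195 = -557.1 m; ΔE = Δλ × 111195 × cos(39.96161°) = +0.00156 × 111195 × 0.766475 = 133.0 m.
Distance = √(ΔE² + ΔN²) = √(133.0² + (-557.1)²) = 572.7 m.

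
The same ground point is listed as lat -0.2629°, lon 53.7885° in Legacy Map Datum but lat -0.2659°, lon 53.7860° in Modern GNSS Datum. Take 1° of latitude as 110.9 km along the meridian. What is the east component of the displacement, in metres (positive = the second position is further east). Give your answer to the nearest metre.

Δφ = -0.2659° − -0.2629° = -0.0030°; Δλ = 53.7860° − 53.7885° = -0.0025°.
ΔN = Δφ × 110900 = -332.7 m; ΔE = Δλ × 110900 × cos(-0.2629°) = -0.0025 × 110900 × 0.999989 = -277.2 m.

ΔE = -277 m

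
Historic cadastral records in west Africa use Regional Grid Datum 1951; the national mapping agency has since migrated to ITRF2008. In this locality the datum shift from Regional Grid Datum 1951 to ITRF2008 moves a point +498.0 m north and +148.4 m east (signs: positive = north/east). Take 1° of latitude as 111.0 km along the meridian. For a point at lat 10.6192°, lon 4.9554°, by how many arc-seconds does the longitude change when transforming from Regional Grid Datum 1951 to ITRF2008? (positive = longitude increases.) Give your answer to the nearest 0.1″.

Δλ = 4.9″

At latitude 10.6192°, cos φ = 0.982874.
1° of longitude at this latitude = 111.0 × cos φ = 109.10 km, so Δλ = 148.4 / 109099.0 = 0.0013602° = 4.897″.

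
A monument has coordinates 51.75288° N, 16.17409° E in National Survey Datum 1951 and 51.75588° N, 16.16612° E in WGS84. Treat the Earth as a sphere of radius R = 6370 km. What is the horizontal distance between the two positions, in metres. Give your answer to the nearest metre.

642 m

Δφ = 51.75588° − 51.75288° = +0.00300°; Δλ = 16.16612° − 16.17409° = -0.00797°.
1° along a meridian = πR/180 = 111177 m.
ΔN = Δφ × 111177 = 333.5 m; ΔE = Δλ × 111177 × cos(51.75288°) = -0.00797 × 111177 × 0.619054 = -548.5 m.
Distance = √(ΔE² + ΔN²) = √((-548.5)² + 333.5²) = 642.0 m.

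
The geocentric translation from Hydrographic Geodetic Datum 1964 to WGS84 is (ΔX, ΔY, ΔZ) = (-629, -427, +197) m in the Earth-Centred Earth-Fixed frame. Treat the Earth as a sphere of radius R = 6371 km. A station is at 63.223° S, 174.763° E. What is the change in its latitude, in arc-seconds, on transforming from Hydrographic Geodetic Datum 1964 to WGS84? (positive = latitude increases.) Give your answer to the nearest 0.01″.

Δφ = 19.85″

sin φ = -0.892767, cos φ = 0.450519, sin λ = 0.091276, cos λ = -0.995826.
North component: ΔN = −sin φ cos λ·ΔX − sin φ sin λ·ΔY + cos φ·ΔZ = −(-0.892767)(-0.995826)(-629) − (-0.892767)(0.091276)(-427) + (0.450519)(197) = 613.16 m.
1° of latitude spans πR/180 = 111195 m, so Δφ = 613.16 / 111195 × 3600 = 19.852″.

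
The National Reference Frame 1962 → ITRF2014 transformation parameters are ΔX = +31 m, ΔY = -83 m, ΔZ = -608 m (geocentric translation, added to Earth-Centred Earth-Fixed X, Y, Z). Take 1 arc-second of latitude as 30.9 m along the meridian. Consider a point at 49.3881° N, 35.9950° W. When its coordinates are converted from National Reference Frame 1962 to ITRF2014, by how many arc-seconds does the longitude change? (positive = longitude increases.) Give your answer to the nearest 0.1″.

Δλ = -2.4″

sin φ = 0.759136, cos φ = 0.650932, sin λ = -0.587715, cos λ = 0.809068.
East component: ΔE = −sin λ·ΔX + cos λ·ΔY = −(-0.587715)(31) + (0.809068)(-83) = -48.93 m.
1° of latitude spans 3600 × 30.90 = 111240 m; at latitude φ, 1° of longitude spans that × cos φ = 72409.7 m, so Δλ = -48.93 / 72409.7 × 3600 = -2.433″.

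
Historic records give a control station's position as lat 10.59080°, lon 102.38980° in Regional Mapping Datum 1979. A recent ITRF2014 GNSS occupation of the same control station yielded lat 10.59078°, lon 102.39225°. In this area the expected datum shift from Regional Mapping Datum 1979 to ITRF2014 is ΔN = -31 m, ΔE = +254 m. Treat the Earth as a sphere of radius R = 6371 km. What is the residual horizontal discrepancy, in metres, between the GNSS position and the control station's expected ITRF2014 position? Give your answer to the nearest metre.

Observed coordinate differences: Δφ = -0.00002°, Δλ = +0.00245°.
Converting to metres (1° lat = 111195 m, cos φ = 0.982965): observed ΔN = -2.2 m, observed ΔE = 267.8 m.
Subtracting the expected shift leaves a residual of -2.2 − (-31) = 28.8 m north and 267.8 − (254) = 13.8 m east.
Residual distance = √(28.8² + 13.8²) = 31.9 m.

32 m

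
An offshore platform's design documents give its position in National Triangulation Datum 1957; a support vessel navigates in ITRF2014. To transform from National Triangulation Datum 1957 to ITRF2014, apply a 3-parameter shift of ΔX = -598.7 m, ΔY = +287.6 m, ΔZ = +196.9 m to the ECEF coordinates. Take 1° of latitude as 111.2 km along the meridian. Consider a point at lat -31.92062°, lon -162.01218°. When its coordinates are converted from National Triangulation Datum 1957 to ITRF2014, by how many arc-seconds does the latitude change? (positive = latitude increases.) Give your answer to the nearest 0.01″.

sin φ = -0.528744, cos φ = 0.848781, sin λ = -0.308815, cos λ = -0.951122.
North component: ΔN = −sin φ cos λ·ΔX − sin φ sin λ·ΔY + cos φ·ΔZ = −(-0.528744)(-0.951122)(-598.7) − (-0.528744)(-0.308815)(287.6) + (0.848781)(196.9) = 421.25 m.
1° of latitude spans 111200 m, so Δφ = 421.25 / 111200 × 3600 = 13.638″.

Δφ = 13.64″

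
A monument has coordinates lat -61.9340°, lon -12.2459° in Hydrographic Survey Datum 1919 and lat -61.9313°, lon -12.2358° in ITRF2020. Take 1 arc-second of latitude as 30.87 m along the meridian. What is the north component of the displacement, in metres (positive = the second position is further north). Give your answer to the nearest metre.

ΔN = 300 m

Δφ = -61.9313° − -61.9340° = +0.0027°; Δλ = -12.2358° − -12.2459° = +0.0101°.
1° of latitude = 3600 × 30.87 = 111132 m.
ΔN = Δφ × 111132 = 300.1 m; ΔE = Δλ × 111132 × cos(-61.9340°) = +0.0101 × 111132 × 0.470488 = 528.1 m.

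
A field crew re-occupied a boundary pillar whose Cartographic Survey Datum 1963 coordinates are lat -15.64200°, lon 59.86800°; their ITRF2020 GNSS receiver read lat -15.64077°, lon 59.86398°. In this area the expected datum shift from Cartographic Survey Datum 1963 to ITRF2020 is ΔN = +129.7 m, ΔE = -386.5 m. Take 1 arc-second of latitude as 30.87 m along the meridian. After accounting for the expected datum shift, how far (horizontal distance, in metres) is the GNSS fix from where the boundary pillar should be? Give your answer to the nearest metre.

Observed coordinate differences: Δφ = +0.00123°, Δλ = -0.00402°.
Converting to metres (1° lat = 111132 m, cos φ = 0.962965): observed ΔN = 136.7 m, observed ΔE = -430.2 m.
Subtracting the expected shift leaves a residual of 136.7 − (129.7) = 7.0 m north and -430.2 − (-386.5) = -43.7 m east.
Residual distance = √(7.0² + (-43.7)²) = 44.3 m.

44 m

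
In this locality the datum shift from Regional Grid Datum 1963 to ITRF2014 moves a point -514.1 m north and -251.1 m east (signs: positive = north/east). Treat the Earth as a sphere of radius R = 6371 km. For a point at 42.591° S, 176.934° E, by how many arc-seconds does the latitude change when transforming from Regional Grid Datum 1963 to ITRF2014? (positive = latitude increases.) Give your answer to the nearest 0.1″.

Δφ = -16.6″

On a sphere of radius R, 1 rad of latitude = R, so Δφ = ΔN / R = -514.1 / 6371000 = -8.0694e-05 rad = -16.644″.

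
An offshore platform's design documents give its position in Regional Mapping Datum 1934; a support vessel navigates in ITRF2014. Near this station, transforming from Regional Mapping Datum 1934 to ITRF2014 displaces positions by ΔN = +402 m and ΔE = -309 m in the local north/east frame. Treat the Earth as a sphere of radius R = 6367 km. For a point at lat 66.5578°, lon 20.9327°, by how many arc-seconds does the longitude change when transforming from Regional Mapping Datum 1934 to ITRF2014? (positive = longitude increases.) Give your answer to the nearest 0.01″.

At latitude 66.5578°, cos φ = 0.397824.
One radian of longitude at latitude φ spans R cos φ, so Δλ = ΔE / (R cos φ) = -309.0 / (6367000 × 0.397824) = -1.2199e-04 rad = -25.163″.

Δλ = -25.16″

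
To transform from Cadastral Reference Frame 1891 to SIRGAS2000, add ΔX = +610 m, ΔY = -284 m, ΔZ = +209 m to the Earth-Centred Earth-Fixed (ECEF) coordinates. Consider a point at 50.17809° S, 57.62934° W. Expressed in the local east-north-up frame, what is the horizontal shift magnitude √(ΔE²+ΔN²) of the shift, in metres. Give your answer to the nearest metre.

At φ = -50.17809°, λ = -57.62934°: sin φ = -0.768039, cos φ = 0.640403, sin λ = -0.844602, cos λ = 0.535394.
ΔE = −sin λ·ΔX + cos λ·ΔY = −(-0.844602)·(610) + (0.535394)·(-284) = 363.16 m.
ΔN = −sin φ cos λ·ΔX − sin φ sin λ·ΔY + cos φ·ΔZ = −(-0.768039)(0.535394)(610) − (-0.768039)(-0.844602)(-284) + (0.640403)(209) = 568.91 m.
Horizontal magnitude = √(ΔE² + ΔN²) = √(363.16² + 568.91²) = 674.93 m.

675 m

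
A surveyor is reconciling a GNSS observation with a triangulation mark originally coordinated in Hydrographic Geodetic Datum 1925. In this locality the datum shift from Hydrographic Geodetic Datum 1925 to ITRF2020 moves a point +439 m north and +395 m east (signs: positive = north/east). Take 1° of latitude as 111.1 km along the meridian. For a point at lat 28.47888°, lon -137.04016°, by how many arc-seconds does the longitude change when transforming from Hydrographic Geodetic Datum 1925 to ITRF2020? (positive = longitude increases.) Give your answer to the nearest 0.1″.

At latitude 28.47888°, cos φ = 0.878993.
1° of longitude at this latitude = 111.1 × cos φ = 97.66 km, so Δλ = 395.0 / 97656.1 = 0.0040448° = 14.561″.

Δλ = 14.6″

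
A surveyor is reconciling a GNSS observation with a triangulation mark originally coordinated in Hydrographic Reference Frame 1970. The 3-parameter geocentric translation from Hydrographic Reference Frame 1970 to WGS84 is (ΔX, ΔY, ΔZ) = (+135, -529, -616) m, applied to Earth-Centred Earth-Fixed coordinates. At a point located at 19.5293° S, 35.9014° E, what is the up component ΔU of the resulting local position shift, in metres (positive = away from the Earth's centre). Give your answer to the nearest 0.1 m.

ΔU = 16.6 m

The local up (radial) axis is (cos φ cos λ, cos φ sin λ, sin φ), giving ΔU = 103.063 − 292.356 + 205.922 = 16.63 m.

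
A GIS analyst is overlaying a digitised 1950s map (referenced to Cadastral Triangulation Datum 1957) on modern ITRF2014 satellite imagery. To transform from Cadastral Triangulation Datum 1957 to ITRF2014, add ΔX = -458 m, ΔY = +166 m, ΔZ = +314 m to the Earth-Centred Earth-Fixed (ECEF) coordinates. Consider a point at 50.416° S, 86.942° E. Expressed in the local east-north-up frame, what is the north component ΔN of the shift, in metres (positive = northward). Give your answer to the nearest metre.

The local north axis is (−sin φ cos λ, −sin φ sin λ, cos φ), giving ΔN = -18.830 + 127.753 + 200.084 = 309.01 m.

ΔN = 309 m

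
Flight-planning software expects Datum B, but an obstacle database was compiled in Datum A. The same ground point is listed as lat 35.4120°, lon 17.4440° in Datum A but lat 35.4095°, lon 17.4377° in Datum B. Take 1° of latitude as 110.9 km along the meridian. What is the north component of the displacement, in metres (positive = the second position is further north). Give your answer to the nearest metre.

ΔN = -277 m

Δφ = 35.4095° − 35.4120° = -0.0025°; Δλ = 17.4377° − 17.4440° = -0.0063°.
ΔN = Δφ × 110900 = -277.2 m; ΔE = Δλ × 110900 × cos(35.4120°) = -0.0063 × 110900 × 0.815006 = -569.4 m.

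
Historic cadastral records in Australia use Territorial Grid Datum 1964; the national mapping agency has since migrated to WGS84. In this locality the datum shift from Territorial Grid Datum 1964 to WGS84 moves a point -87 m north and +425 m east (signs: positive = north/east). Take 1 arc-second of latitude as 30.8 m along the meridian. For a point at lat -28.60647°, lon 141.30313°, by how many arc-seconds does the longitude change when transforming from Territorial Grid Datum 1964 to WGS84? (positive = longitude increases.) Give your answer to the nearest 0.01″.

At latitude -28.60647°, cos φ = 0.877929.
1″ of longitude at this latitude = 30.80 × cos φ = 27.0402 m, so Δλ = 425.0 / 27.0402 = 15.717″.

Δλ = 15.72″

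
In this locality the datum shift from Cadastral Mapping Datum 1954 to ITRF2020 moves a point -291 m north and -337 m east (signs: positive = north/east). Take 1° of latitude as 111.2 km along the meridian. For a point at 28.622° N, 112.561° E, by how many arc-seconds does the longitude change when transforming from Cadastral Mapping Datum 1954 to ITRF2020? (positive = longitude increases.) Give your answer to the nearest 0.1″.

Δλ = -12.4″

At latitude 28.622°, cos φ = 0.877799.
1° of longitude at this latitude = 111.2 × cos φ = 97.61 km, so Δλ = -337.0 / 97611.3 = -0.0034525° = -12.429″.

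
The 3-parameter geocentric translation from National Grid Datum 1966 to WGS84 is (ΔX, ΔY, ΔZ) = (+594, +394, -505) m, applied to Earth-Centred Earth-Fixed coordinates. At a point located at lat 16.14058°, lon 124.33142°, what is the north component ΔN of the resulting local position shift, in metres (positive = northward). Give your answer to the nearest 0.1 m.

ΔN = -482.4 m

At φ = 16.14058°, λ = 124.33142°: sin φ = 0.277995, cos φ = 0.960583, sin λ = 0.825789, cos λ = -0.563979.
ΔN = −sin φ cos λ·ΔX − sin φ sin λ·ΔY + cos φ·ΔZ = −(0.277995)(-0.563979)(594) − (0.277995)(0.825789)(394) + (0.960583)(-505) = -482.41 m.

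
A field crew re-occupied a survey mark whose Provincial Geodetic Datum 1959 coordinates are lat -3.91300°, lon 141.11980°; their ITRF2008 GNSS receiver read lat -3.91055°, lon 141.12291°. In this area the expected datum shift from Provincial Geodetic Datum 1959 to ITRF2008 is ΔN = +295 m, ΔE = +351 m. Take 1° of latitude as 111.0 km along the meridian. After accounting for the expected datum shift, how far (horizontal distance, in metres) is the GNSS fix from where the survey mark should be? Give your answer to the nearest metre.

24 m

Observed coordinate differences: Δφ = +0.00245°, Δλ = +0.00311°.
Converting to metres (1° lat = 111000 m, cos φ = 0.997669): observed ΔN = 271.9 m, observed ΔE = 344.4 m.
Subtracting the expected shift leaves a residual of 271.9 − (295) = -23.1 m north and 344.4 − (351) = -6.6 m east.
Residual distance = √((-23.1)² + (-6.6)²) = 24.0 m.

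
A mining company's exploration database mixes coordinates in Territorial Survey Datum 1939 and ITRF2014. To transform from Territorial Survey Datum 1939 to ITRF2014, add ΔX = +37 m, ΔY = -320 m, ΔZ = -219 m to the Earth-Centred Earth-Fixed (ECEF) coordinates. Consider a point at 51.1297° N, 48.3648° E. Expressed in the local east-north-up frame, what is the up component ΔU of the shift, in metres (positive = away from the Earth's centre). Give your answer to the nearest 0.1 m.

At φ = 51.1297°, λ = 48.3648°: sin φ = 0.778569, cos φ = 0.627560, sin λ = 0.747390, cos λ = 0.664386.
ΔU = cos φ cos λ·ΔX + cos φ sin λ·ΔY + sin φ·ΔZ = (0.627560)(0.664386)(37) + (0.627560)(0.747390)(-320) + (0.778569)(-219) = -305.17 m.

ΔU = -305.2 m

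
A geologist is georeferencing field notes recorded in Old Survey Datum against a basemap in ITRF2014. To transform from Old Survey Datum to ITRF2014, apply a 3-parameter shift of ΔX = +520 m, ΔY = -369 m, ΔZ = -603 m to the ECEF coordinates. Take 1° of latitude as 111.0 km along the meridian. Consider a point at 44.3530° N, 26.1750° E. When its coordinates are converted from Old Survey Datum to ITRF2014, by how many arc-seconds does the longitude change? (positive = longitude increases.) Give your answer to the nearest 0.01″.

sin φ = 0.699077, cos φ = 0.715046, sin λ = 0.441114, cos λ = 0.897451.
East component: ΔE = −sin λ·ΔX + cos λ·ΔY = −(0.441114)(520) + (0.897451)(-369) = -560.54 m.
1° of latitude spans 111000 m; at latitude φ, 1° of longitude spans that × cos φ = 79370.1 m, so Δλ = -560.54 / 79370.1 × 3600 = -25.424″.

Δλ = -25.42″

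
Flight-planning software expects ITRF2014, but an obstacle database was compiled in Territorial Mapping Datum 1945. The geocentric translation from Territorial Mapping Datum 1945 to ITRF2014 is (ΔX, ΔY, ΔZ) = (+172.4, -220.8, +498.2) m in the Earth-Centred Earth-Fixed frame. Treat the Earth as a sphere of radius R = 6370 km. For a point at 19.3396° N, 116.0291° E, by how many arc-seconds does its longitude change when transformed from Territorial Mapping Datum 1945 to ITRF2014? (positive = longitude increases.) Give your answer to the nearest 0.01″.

sin φ = 0.331167, cos φ = 0.943572, sin λ = 0.898571, cos λ = -0.438828.
East component: ΔE = −sin λ·ΔX + cos λ·ΔY = −(0.898571)(172.4) + (-0.438828)(-220.8) = -58.02 m.
1° of latitude spans πR/180 = 111177 m; at latitude φ, 1° of longitude spans that × cos φ = 104904.0 m, so Δλ = -58.02 / 104904.0 × 3600 = -1.991″.

Δλ = -1.99″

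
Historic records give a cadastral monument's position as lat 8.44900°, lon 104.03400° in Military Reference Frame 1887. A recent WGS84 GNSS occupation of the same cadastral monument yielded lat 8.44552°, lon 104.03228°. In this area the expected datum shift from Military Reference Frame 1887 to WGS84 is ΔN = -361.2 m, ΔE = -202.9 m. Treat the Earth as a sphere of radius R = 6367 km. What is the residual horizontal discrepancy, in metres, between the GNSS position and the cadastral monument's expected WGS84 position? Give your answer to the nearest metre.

29 m

Observed coordinate differences: Δφ = -0.00348°, Δλ = -0.00172°.
Converting to metres (1° lat = 111125 m, cos φ = 0.989147): observed ΔN = -386.7 m, observed ΔE = -189.1 m.
Subtracting the expected shift leaves a residual of -386.7 − (-361.2) = -25.5 m north and -189.1 − (-202.9) = 13.8 m east.
Residual distance = √((-25.5)² + 13.8²) = 29.0 m.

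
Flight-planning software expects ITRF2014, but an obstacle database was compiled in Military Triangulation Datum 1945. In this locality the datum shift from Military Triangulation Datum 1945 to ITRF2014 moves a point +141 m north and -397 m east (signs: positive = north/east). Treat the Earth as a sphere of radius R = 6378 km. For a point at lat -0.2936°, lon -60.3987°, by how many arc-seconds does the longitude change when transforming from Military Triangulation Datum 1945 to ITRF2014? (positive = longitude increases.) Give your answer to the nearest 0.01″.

Δλ = -12.84″

At latitude -0.2936°, cos φ = 0.999987.
One radian of longitude at latitude φ spans R cos φ, so Δλ = ΔE / (R cos φ) = -397.0 / (6378000 × 0.999987) = -6.2246e-05 rad = -12.839″.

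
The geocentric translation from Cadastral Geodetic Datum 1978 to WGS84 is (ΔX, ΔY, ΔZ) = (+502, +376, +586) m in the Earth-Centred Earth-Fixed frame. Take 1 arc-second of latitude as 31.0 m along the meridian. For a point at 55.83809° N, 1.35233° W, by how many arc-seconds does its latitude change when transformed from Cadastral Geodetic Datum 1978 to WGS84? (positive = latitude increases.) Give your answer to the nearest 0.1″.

sin φ = 0.827454, cos φ = 0.561533, sin λ = -0.023600, cos λ = 0.999721.
North component: ΔN = −sin φ cos λ·ΔX − sin φ sin λ·ΔY + cos φ·ΔZ = −(0.827454)(0.999721)(502) − (0.827454)(-0.023600)(376) + (0.561533)(586) = -78.87 m.
1° of latitude spans 3600 × 31.00 = 111600 m, so Δφ = -78.87 / 111600 × 3600 = -2.544″.

Δφ = -2.5″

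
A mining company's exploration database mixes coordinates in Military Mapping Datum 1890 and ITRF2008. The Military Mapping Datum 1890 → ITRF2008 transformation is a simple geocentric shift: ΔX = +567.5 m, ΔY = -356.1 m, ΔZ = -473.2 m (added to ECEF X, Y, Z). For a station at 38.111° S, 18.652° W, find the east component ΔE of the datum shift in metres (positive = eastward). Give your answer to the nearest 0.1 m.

ΔE = -155.9 m

At φ = -38.111°, λ = -18.652°: sin φ = -0.617187, cos φ = 0.786817, sin λ = -0.319819, cos λ = 0.947479.
ΔE = −sin λ·ΔX + cos λ·ΔY = −(-0.319819)·(567.5) + (0.947479)·(-356.1) = -155.90 m.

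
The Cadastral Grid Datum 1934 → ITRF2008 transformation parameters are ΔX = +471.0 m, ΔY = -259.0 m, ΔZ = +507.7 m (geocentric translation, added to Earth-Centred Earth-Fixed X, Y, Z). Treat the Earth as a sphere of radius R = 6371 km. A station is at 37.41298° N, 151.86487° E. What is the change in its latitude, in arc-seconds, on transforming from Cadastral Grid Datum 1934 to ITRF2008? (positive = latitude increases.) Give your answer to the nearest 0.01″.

Δφ = 23.63″

sin φ = 0.607556, cos φ = 0.794277, sin λ = 0.471553, cos λ = -0.881838.
North component: ΔN = −sin φ cos λ·ΔX − sin φ sin λ·ΔY + cos φ·ΔZ = −(0.607556)(-0.881838)(471.0) − (0.607556)(0.471553)(-259.0) + (0.794277)(507.7) = 729.80 m.
1° of latitude spans πR/180 = 111195 m, so Δφ = 729.80 / 111195 × 3600 = 23.628″.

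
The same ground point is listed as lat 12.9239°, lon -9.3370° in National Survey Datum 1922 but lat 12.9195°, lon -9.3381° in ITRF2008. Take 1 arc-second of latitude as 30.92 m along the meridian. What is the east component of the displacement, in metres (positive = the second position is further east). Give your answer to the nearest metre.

Δφ = 12.9195° − 12.9239° = -0.0044°; Δλ = -9.3381° − -9.3370° = -0.0011°.
1° of latitude = 3600 × 30.92 = 111312 m.
ΔN = Δφ × 111312 = -489.8 m; ΔE = Δλ × 111312 × cos(12.9239°) = -0.0011 × 111312 × 0.974668 = -119.3 m.

ΔE = -119 m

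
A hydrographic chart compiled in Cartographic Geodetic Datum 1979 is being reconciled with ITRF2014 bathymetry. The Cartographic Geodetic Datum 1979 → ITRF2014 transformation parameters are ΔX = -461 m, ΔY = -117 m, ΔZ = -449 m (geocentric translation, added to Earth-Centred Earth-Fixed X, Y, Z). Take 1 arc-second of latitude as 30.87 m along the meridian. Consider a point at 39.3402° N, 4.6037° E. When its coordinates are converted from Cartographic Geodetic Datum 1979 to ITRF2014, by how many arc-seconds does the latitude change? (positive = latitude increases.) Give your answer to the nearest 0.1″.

Δφ = -1.6″

sin φ = 0.633924, cos φ = 0.773396, sin λ = 0.080263, cos λ = 0.996774.
North component: ΔN = −sin φ cos λ·ΔX − sin φ sin λ·ΔY + cos φ·ΔZ = −(0.633924)(0.996774)(-461) − (0.633924)(0.080263)(-117) + (0.773396)(-449) = -50.01 m.
1° of latitude spans 3600 × 30.87 = 111132 m, so Δφ = -50.01 / 111132 × 3600 = -1.620″.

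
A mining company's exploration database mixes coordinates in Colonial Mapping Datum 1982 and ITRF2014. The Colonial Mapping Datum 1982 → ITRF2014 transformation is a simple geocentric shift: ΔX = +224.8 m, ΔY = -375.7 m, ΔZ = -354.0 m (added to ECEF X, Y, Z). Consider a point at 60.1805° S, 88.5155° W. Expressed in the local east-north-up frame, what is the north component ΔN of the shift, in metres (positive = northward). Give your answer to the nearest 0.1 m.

At φ = -60.1805°, λ = -88.5155°: sin φ = -0.867596, cos φ = 0.497269, sin λ = -0.999664, cos λ = 0.025907.
ΔN = −sin φ cos λ·ΔX − sin φ sin λ·ΔY + cos φ·ΔZ = −(-0.867596)(0.025907)(224.8) − (-0.867596)(-0.999664)(-375.7) + (0.497269)(-354.0) = 154.87 m.

ΔN = 154.9 m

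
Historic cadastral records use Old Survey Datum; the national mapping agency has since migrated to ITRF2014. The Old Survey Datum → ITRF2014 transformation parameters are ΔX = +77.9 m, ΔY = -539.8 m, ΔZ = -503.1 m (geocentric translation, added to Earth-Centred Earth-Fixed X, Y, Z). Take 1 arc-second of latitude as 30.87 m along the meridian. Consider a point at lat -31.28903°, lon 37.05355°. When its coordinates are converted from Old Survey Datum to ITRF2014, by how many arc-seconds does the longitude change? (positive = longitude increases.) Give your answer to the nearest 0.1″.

sin φ = -0.519356, cos φ = 0.854558, sin λ = 0.602561, cos λ = 0.798073.
East component: ΔE = −sin λ·ΔX + cos λ·ΔY = −(0.602561)(77.9) + (0.798073)(-539.8) = -477.74 m.
1° of latitude spans 3600 × 30.87 = 111132 m; at latitude φ, 1° of longitude spans that × cos φ = 94968.8 m, so Δλ = -477.74 / 94968.8 × 3600 = -18.110″.

Δλ = -18.1″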